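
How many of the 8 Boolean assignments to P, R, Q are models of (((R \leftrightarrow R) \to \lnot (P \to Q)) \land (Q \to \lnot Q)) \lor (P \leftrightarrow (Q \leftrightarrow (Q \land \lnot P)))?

2

Initial set: {T ((((R \leftrightarrow R) \to \lnot (P \to Q)) \land (Q \to \lnot Q)) \lor (P \leftrightarrow (Q \leftrightarrow (Q \land \lnot P))))}.
T ((((R \leftrightarrow R) \to \lnot (P \to Q)) \land (Q \to \lnot Q)) \lor (P \leftrightarrow (Q \leftrightarrow (Q \land \lnot P)))): β-rule — branch into T (((R \leftrightarrow R) \to \lnot (P \to Q)) \land (Q \to \lnot Q))  //  T (P \leftrightarrow (Q \leftrightarrow (Q \land \lnot P))).
  branch 1 (add T (((R \leftrightarrow R) \to \lnot (P \to Q)) \land (Q \to \lnot Q))):
    T (((R \leftrightarrow R) \to \lnot (P \to Q)) \land (Q \to \lnot Q)): α-rule — add T ((R \leftrightarrow R) \to \lnot (P \to Q)), T (Q \to \lnot Q).
    T ((R \leftrightarrow R) \to \lnot (P \to Q)): β-rule — branch into F (R \leftrightarrow R)  //  T \lnot (P \to Q).
      branch 1.1 (add F (R \leftrightarrow R)):
        T (Q \to \lnot Q): β-rule — branch into F Q  //  T \lnot Q.
          branch 1.1.1 (add F Q):
            F (R \leftrightarrow R): β-rule — branch into T R, F R  //  F R, T R.
              branch 1.1.1.1 (add T R, F R):
                × closes — contains both R and \lnot R.
              branch 1.1.1.2 (add F R, T R):
                × closes — contains both R and \lnot R.
          branch 1.1.2 (add T \lnot Q):
            F (R \leftrightarrow R): β-rule — branch into T R, F R  //  F R, T R.
              branch 1.1.2.1 (add T R, F R):
                × closes — contains both R and \lnot R.
              branch 1.1.2.2 (add F R, T R):
                × closes — contains both R and \lnot R.
      branch 1.2 (add T \lnot (P \to Q)):
        T \lnot (P \to Q): α-rule — add T P, F Q.
        T (Q \to \lnot Q): β-rule — branch into F Q  //  T \lnot Q.
          branch 1.2.1 (add F Q):
            ○ open, literals {P=true, Q=false}.
          branch 1.2.2 (add T \lnot Q):
            ○ open, literals {P=true, Q=false}.
  branch 2 (add T (P \leftrightarrow (Q \leftrightarrow (Q \land \lnot P)))):
    T (P \leftrightarrow (Q \leftrightarrow (Q \land \lnot P))): β-rule — branch into T P, T (Q \leftrightarrow (Q \land \lnot P))  //  F P, F (Q \leftrightarrow (Q \land \lnot P)).
      branch 2.1 (add T P, T (Q \leftrightarrow (Q \land \lnot P))):
        T (Q \leftrightarrow (Q \land \lnot P)): β-rule — branch into T Q, T (Q \land \lnot P)  //  F Q, F (Q \land \lnot P).
          branch 2.1.1 (add T Q, T (Q \land \lnot P)):
            T (Q \land \lnot P): α-rule — add T Q, T \lnot P.
            × closes — contains both P and \lnot P.
          branch 2.1.2 (add F Q, F (Q \land \lnot P)):
            F (Q \land \lnot P): β-rule — branch into F Q  //  F \lnot P.
              branch 2.1.2.1 (add F Q):
                ○ open, literals {P=true, Q=false}.
              branch 2.1.2.2 (add F \lnot P):
                ○ open, literals {P=true, Q=false}.
      branch 2.2 (add F P, F (Q \leftrightarrow (Q \land \lnot P))):
        F (Q \leftrightarrow (Q \land \lnot P)): β-rule — branch into T Q, F (Q \land \lnot P)  //  F Q, T (Q \land \lnot P).
          branch 2.2.1 (add T Q, F (Q \land \lnot P)):
            F (Q \land \lnot P): β-rule — branch into F Q  //  F \lnot P.
              branch 2.2.1.1 (add F Q):
                × closes — contains both Q and \lnot Q.
              branch 2.2.1.2 (add F \lnot P):
                × closes — contains both P and \lnot P.
          branch 2.2.2 (add F Q, T (Q \land \lnot P)):
            T (Q \land \lnot P): α-rule — add T Q, T \lnot P.
            × closes — contains both Q and \lnot Q.
8 branches closed, 4 open.
Each open branch fixes some atoms; the unmentioned ones are free. Counting distinct full assignments: branch {P=true, Q=false} (R) contributes 2 new; branch {P=true, Q=false} (R) contributes 0 new; branch {P=true, Q=false} (R) contributes 0 new; branch {P=true, Q=false} (R) contributes 0 new. Total: 2.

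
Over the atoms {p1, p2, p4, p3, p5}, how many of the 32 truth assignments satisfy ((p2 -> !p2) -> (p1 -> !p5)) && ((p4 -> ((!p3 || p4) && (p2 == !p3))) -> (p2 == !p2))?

7

Initial set: {(((p2 -> !p2) -> (p1 -> !p5)) && ((p4 -> ((!p3 || p4) && (p2 == !p3))) -> (p2 == !p2)))}.
(((p2 -> !p2) -> (p1 -> !p5)) && ((p4 -> ((!p3 || p4) && (p2 == !p3))) -> (p2 == !p2))): α-rule — add ((p2 -> !p2) -> (p1 -> !p5)), ((p4 -> ((!p3 || p4) && (p2 == !p3))) -> (p2 == !p2)).
((p2 -> !p2) -> (p1 -> !p5)): β-rule — branch into !(p2 -> !p2)  //  (p1 -> !p5).
  branch 1 (add !(p2 -> !p2)):
    !(p2 -> !p2): α-rule — add p2, !!p2.
    ((p4 -> ((!p3 || p4) && (p2 == !p3))) -> (p2 == !p2)): β-rule — branch into !(p4 -> ((!p3 || p4) && (p2 == !p3)))  //  (p2 == !p2).
      branch 1.1 (add !(p4 -> ((!p3 || p4) && (p2 == !p3)))):
        !(p4 -> ((!p3 || p4) && (p2 == !p3))): α-rule — add p4, !((!p3 || p4) && (p2 == !p3)).
        !((!p3 || p4) && (p2 == !p3)): β-rule — branch into !(!p3 || p4)  //  !(p2 == !p3).
          branch 1.1.1 (add !(!p3 || p4)):
            !(!p3 || p4): α-rule — add !!p3, !p4.
            × closes — contains both p4 and !p4.
          branch 1.1.2 (add !(p2 == !p3)):
            !(p2 == !p3): β-rule — branch into p2, !!p3  //  !p2, !p3.
              branch 1.1.2.1 (add p2, !!p3):
                ○ open, literals {p2=T, p3=T, p4=T}.
              branch 1.1.2.2 (add !p2, !p3):
                × closes — contains both p2 and !p2.
      branch 1.2 (add (p2 == !p2)):
        (p2 == !p2): β-rule — branch into p2, !p2  //  !p2, !!p2.
          branch 1.2.1 (add p2, !p2):
            × closes — contains both p2 and !p2.
          branch 1.2.2 (add !p2, !!p2):
            × closes — contains both p2 and !p2.
  branch 2 (add (p1 -> !p5)):
    ((p4 -> ((!p3 || p4) && (p2 == !p3))) -> (p2 == !p2)): β-rule — branch into !(p4 -> ((!p3 || p4) && (p2 == !p3)))  //  (p2 == !p2).
      branch 2.1 (add !(p4 -> ((!p3 || p4) && (p2 == !p3)))):
        !(p4 -> ((!p3 || p4) && (p2 == !p3))): α-rule — add p4, !((!p3 || p4) && (p2 == !p3)).
        (p1 -> !p5): β-rule — branch into !p1  //  !p5.
          branch 2.1.1 (add !p1):
            !((!p3 || p4) && (p2 == !p3)): β-rule — branch into !(!p3 || p4)  //  !(p2 == !p3).
              branch 2.1.1.1 (add !(!p3 || p4)):
                !(!p3 || p4): α-rule — add !!p3, !p4.
                × closes — contains both p4 and !p4.
              branch 2.1.1.2 (add !(p2 == !p3)):
                !(p2 == !p3): β-rule — branch into p2, !!p3  //  !p2, !p3.
                  branch 2.1.1.2.1 (add p2, !!p3):
                    ○ open, literals {p1=F, p2=T, p3=T, p4=T}.
                  branch 2.1.1.2.2 (add !p2, !p3):
                    ○ open, literals {p1=F, p2=F, p3=F, p4=T}.
          branch 2.1.2 (add !p5):
            !((!p3 || p4) && (p2 == !p3)): β-rule — branch into !(!p3 || p4)  //  !(p2 == !p3).
              branch 2.1.2.1 (add !(!p3 || p4)):
                !(!p3 || p4): α-rule — add !!p3, !p4.
                × closes — contains both p4 and !p4.
              branch 2.1.2.2 (add !(p2 == !p3)):
                !(p2 == !p3): β-rule — branch into p2, !!p3  //  !p2, !p3.
                  branch 2.1.2.2.1 (add p2, !!p3):
                    ○ open, literals {p2=T, p3=T, p4=T, p5=F}.
                  branch 2.1.2.2.2 (add !p2, !p3):
                    ○ open, literals {p2=F, p3=F, p4=T, p5=F}.
      branch 2.2 (add (p2 == !p2)):
        (p1 -> !p5): β-rule — branch into !p1  //  !p5.
          branch 2.2.1 (add !p1):
            (p2 == !p2): β-rule — branch into p2, !p2  //  !p2, !!p2.
              branch 2.2.1.1 (add p2, !p2):
                × closes — contains both p2 and !p2.
              branch 2.2.1.2 (add !p2, !!p2):
                × closes — contains both p2 and !p2.
          branch 2.2.2 (add !p5):
            (p2 == !p2): β-rule — branch into p2, !p2  //  !p2, !!p2.
              branch 2.2.2.1 (add p2, !p2):
                × closes — contains both p2 and !p2.
              branch 2.2.2.2 (add !p2, !!p2):
                × closes — contains both p2 and !p2.
10 branches closed, 5 open.
Each open branch fixes some atoms; the unmentioned ones are free. Counting distinct full assignments: branch {p2=T, p3=T, p4=T} (p1, p5) contributes 4 new; branch {p1=F, p2=T, p3=T, p4=T} (p5) contributes 0 new; branch {p1=F, p2=F, p3=F, p4=T} (p5) contributes 2 new; branch {p2=T, p3=T, p4=T, p5=F} (p1) contributes 0 new; branch {p2=F, p3=F, p4=T, p5=F} (p1) contributes 1 new. Total: 7.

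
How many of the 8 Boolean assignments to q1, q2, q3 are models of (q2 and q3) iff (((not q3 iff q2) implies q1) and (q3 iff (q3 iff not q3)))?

Initial set: {((q2 and q3) iff (((not q3 iff q2) implies q1) and (q3 iff (q3 iff not q3))))}.
((q2 and q3) iff (((not q3 iff q2) implies q1) and (q3 iff (q3 iff not q3)))): β-rule — branch into (q2 and q3), (((not q3 iff q2) implies q1) and (q3 iff (q3 iff not q3)))  //  not (q2 and q3), not (((not q3 iff q2) implies q1) and (q3 iff (q3 iff not q3))).
  branch 1 (add (q2 and q3), (((not q3 iff q2) implies q1) and (q3 iff (q3 iff not q3)))):
    (q2 and q3): α-rule — add q2, q3.
    (((not q3 iff q2) implies q1) and (q3 iff (q3 iff not q3))): α-rule — add ((not q3 iff q2) implies q1), (q3 iff (q3 iff not q3)).
    ((not q3 iff q2) implies q1): β-rule — branch into not (not q3 iff q2)  //  q1.
      branch 1.1 (add not (not q3 iff q2)):
        (q3 iff (q3 iff not q3)): β-rule — branch into q3, (q3 iff not q3)  //  not q3, not (q3 iff not q3).
          branch 1.1.1 (add q3, (q3 iff not q3)):
            not (not q3 iff q2): β-rule — branch into not q3, not q2  //  not not q3, q2.
              branch 1.1.1.1 (add not q3, not q2):
                × closes — contains both q3 and not q3.
              branch 1.1.1.2 (add not not q3, q2):
                (q3 iff not q3): β-rule — branch into q3, not q3  //  not q3, not not q3.
                  branch 1.1.1.2.1 (add q3, not q3):
                    × closes — contains both q3 and not q3.
                  branch 1.1.1.2.2 (add not q3, not not q3):
                    × closes — contains both q3 and not q3.
          branch 1.1.2 (add not q3, not (q3 iff not q3)):
            × closes — contains both q3 and not q3.
      branch 1.2 (add q1):
        (q3 iff (q3 iff not q3)): β-rule — branch into q3, (q3 iff not q3)  //  not q3, not (q3 iff not q3).
          branch 1.2.1 (add q3, (q3 iff not q3)):
            (q3 iff not q3): β-rule — branch into q3, not q3  //  not q3, not not q3.
              branch 1.2.1.1 (add q3, not q3):
                × closes — contains both q3 and not q3.
              branch 1.2.1.2 (add not q3, not not q3):
                × closes — contains both q3 and not q3.
          branch 1.2.2 (add not q3, not (q3 iff not q3)):
            × closes — contains both q3 and not q3.
  branch 2 (add not (q2 and q3), not (((not q3 iff q2) implies q1) and (q3 iff (q3 iff not q3)))):
    not (q2 and q3): β-rule — branch into not q2  //  not q3.
      branch 2.1 (add not q2):
        not (((not q3 iff q2) implies q1) and (q3 iff (q3 iff not q3))): β-rule — branch into not ((not q3 iff q2) implies q1)  //  not (q3 iff (q3 iff not q3)).
          branch 2.1.1 (add not ((not q3 iff q2) implies q1)):
            not ((not q3 iff q2) implies q1): α-rule — add (not q3 iff q2), not q1.
            (not q3 iff q2): β-rule — branch into not q3, q2  //  not not q3, not q2.
              branch 2.1.1.1 (add not q3, q2):
                × closes — contains both q2 and not q2.
              branch 2.1.1.2 (add not not q3, not q2):
                ○ open, literals {q1=F, q2=F, q3=T}.
          branch 2.1.2 (add not (q3 iff (q3 iff not q3))):
            not (q3 iff (q3 iff not q3)): β-rule — branch into q3, not (q3 iff not q3)  //  not q3, (q3 iff not q3).
              branch 2.1.2.1 (add q3, not (q3 iff not q3)):
                not (q3 iff not q3): β-rule — branch into q3, not not q3  //  not q3, not q3.
                  branch 2.1.2.1.1 (add q3, not not q3):
                    ○ open, literals {q2=F, q3=T}.
                  branch 2.1.2.1.2 (add not q3, not q3):
                    × closes — contains both q3 and not q3.
              branch 2.1.2.2 (add not q3, (q3 iff not q3)):
                (q3 iff not q3): β-rule — branch into q3, not q3  //  not q3, not not q3.
                  branch 2.1.2.2.1 (add q3, not q3):
                    × closes — contains both q3 and not q3.
                  branch 2.1.2.2.2 (add not q3, not not q3):
                    × closes — contains both q3 and not q3.
      branch 2.2 (add not q3):
        not (((not q3 iff q2) implies q1) and (q3 iff (q3 iff not q3))): β-rule — branch into not ((not q3 iff q2) implies q1)  //  not (q3 iff (q3 iff not q3)).
          branch 2.2.1 (add not ((not q3 iff q2) implies q1)):
            not ((not q3 iff q2) implies q1): α-rule — add (not q3 iff q2), not q1.
            (not q3 iff q2): β-rule — branch into not q3, q2  //  not not q3, not q2.
              branch 2.2.1.1 (add not q3, q2):
                ○ open, literals {q1=F, q2=T, q3=F}.
              branch 2.2.1.2 (add not not q3, not q2):
                × closes — contains both q3 and not q3.
          branch 2.2.2 (add not (q3 iff (q3 iff not q3))):
            not (q3 iff (q3 iff not q3)): β-rule — branch into q3, not (q3 iff not q3)  //  not q3, (q3 iff not q3).
              branch 2.2.2.1 (add q3, not (q3 iff not q3)):
                × closes — contains both q3 and not q3.
              branch 2.2.2.2 (add not q3, (q3 iff not q3)):
                (q3 iff not q3): β-rule — branch into q3, not q3  //  not q3, not not q3.
                  branch 2.2.2.2.1 (add q3, not q3):
                    × closes — contains both q3 and not q3.
                  branch 2.2.2.2.2 (add not q3, not not q3):
                    × closes — contains both q3 and not q3.
15 branches closed, 3 open.
Each open branch fixes some atoms; the unmentioned ones are free. Counting distinct full assignments: branch {q1=F, q2=F, q3=T} (none free) contributes 1 new; branch {q2=F, q3=T} (q1) contributes 1 new; branch {q1=F, q2=T, q3=F} (none free) contributes 1 new. Total: 3.

3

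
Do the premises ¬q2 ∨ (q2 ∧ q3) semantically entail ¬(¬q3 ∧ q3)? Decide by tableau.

Yes

Initial set: {(¬q2 ∨ (q2 ∧ q3)); ¬¬(¬q3 ∧ q3)}.
¬¬(¬q3 ∧ q3): α-rule — add ¬q3, q3.
× closes — contains both q3 and ¬q3.
All 1 branch closes.
Every branch closed, so the premises entail the conclusion.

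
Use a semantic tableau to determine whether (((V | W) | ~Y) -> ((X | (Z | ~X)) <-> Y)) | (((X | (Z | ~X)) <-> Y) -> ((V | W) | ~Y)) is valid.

Assume the negation and expand:
Initial set: {~((((V | W) | ~Y) -> ((X | (Z | ~X)) <-> Y)) | (((X | (Z | ~X)) <-> Y) -> ((V | W) | ~Y)))}.
~((((V | W) | ~Y) -> ((X | (Z | ~X)) <-> Y)) | (((X | (Z | ~X)) <-> Y) -> ((V | W) | ~Y))): α-rule — add ~(((V | W) | ~Y) -> ((X | (Z | ~X)) <-> Y)), ~(((X | (Z | ~X)) <-> Y) -> ((V | W) | ~Y)).
~(((V | W) | ~Y) -> ((X | (Z | ~X)) <-> Y)): α-rule — add ((V | W) | ~Y), ~((X | (Z | ~X)) <-> Y).
~(((X | (Z | ~X)) <-> Y) -> ((V | W) | ~Y)): α-rule — add ((X | (Z | ~X)) <-> Y), ~((V | W) | ~Y).
~((V | W) | ~Y): α-rule — add ~(V | W), ~~Y.
~(V | W): α-rule — add ~V, ~W.
((V | W) | ~Y): β-rule — branch into (V | W)  //  ~Y.
  branch 1 (add (V | W)):
    ~((X | (Z | ~X)) <-> Y): β-rule — branch into (X | (Z | ~X)), ~Y  //  ~(X | (Z | ~X)), Y.
      branch 1.1 (add (X | (Z | ~X)), ~Y):
        × closes — contains both Y and ~Y.
      branch 1.2 (add ~(X | (Z | ~X)), Y):
        ~(X | (Z | ~X)): α-rule — add ~X, ~(Z | ~X).
        ~(Z | ~X): α-rule — add ~Z, ~~X.
        × closes — contains both X and ~X.
  branch 2 (add ~Y):
    × closes — contains both Y and ~Y.
All 3 branches close.
Every branch closed, so the negation is unsatisfiable and the formula is valid.

Valid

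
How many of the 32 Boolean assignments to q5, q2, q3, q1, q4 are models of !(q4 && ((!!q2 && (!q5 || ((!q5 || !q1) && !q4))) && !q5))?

28

Initial set: {!(q4 && ((!!q2 && (!q5 || ((!q5 || !q1) && !q4))) && !q5))}.
!(q4 && ((!!q2 && (!q5 || ((!q5 || !q1) && !q4))) && !q5)): β-rule — branch into !q4  //  !((!!q2 && (!q5 || ((!q5 || !q1) && !q4))) && !q5).
  branch 1 (add !q4):
    ○ open, literals {q4=0}.
  branch 2 (add !((!!q2 && (!q5 || ((!q5 || !q1) && !q4))) && !q5)):
    !((!!q2 && (!q5 || ((!q5 || !q1) && !q4))) && !q5): β-rule — branch into !(!!q2 && (!q5 || ((!q5 || !q1) && !q4)))  //  !!q5.
      branch 2.1 (add !(!!q2 && (!q5 || ((!q5 || !q1) && !q4)))):
        !(!!q2 && (!q5 || ((!q5 || !q1) && !q4))): β-rule — branch into !!!q2  //  !(!q5 || ((!q5 || !q1) && !q4)).
          branch 2.1.1 (add !!!q2):
            !!!q2: drop double negation, giving !q2.
            ○ open, literals {q2=0}.
          branch 2.1.2 (add !(!q5 || ((!q5 || !q1) && !q4))):
            !(!q5 || ((!q5 || !q1) && !q4)): α-rule — add !!q5, !((!q5 || !q1) && !q4).
            !((!q5 || !q1) && !q4): β-rule — branch into !(!q5 || !q1)  //  !!q4.
              branch 2.1.2.1 (add !(!q5 || !q1)):
                !(!q5 || !q1): α-rule — add !!q5, !!q1.
                ○ open, literals {q1=1, q5=1}.
              branch 2.1.2.2 (add !!q4):
                ○ open, literals {q4=1, q5=1}.
      branch 2.2 (add !!q5):
        ○ open, literals {q5=1}.
0 branches closed, 5 open.
Each open branch fixes some atoms; the unmentioned ones are free. Counting distinct full assignments: branch {q4=0} (q5, q2, q3, q1) contributes 16 new; branch {q2=0} (q5, q3, q1, q4) contributes 8 new; branch {q1=1, q5=1} (q2, q3, q4) contributes 2 new; branch {q4=1, q5=1} (q2, q3, q1) contributes 2 new; branch {q5=1} (q2, q3, q1, q4) contributes 0 new. Total: 28.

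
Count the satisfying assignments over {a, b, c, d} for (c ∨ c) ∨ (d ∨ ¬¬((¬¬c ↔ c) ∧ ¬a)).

Initial set: {((c ∨ c) ∨ (d ∨ ¬¬((¬¬c ↔ c) ∧ ¬a)))}.
((c ∨ c) ∨ (d ∨ ¬¬((¬¬c ↔ c) ∧ ¬a))): β-rule — branch into (c ∨ c)  //  (d ∨ ¬¬((¬¬c ↔ c) ∧ ¬a)).
  branch 1 (add (c ∨ c)):
    (c ∨ c): β-rule — branch into c  //  c.
      branch 1.1 (add c):
        ○ open, literals {c=1}.
      branch 1.2 (add c):
        ○ open, literals {c=1}.
  branch 2 (add (d ∨ ¬¬((¬¬c ↔ c) ∧ ¬a))):
    (d ∨ ¬¬((¬¬c ↔ c) ∧ ¬a)): β-rule — branch into d  //  ¬¬((¬¬c ↔ c) ∧ ¬a).
      branch 2.1 (add d):
        ○ open, literals {d=1}.
      branch 2.2 (add ¬¬((¬¬c ↔ c) ∧ ¬a)):
        ¬¬((¬¬c ↔ c) ∧ ¬a): drop double negation, giving ((¬¬c ↔ c) ∧ ¬a).
        ((¬¬c ↔ c) ∧ ¬a): α-rule — add (¬¬c ↔ c), ¬a.
        (¬¬c ↔ c): β-rule — branch into ¬¬c, c  //  ¬¬¬c, ¬c.
          branch 2.2.1 (add ¬¬c, c):
            ¬¬c: drop double negation, giving c.
            ○ open, literals {a=0, c=1}.
          branch 2.2.2 (add ¬¬¬c, ¬c):
            ¬¬¬c: drop double negation, giving ¬c.
            ○ open, literals {a=0, c=0}.
0 branches closed, 5 open.
Each open branch fixes some atoms; the unmentioned ones are free. Counting distinct full assignments: branch {c=1} (a, b, d) contributes 8 new; branch {c=1} (a, b, d) contributes 0 new; branch {d=1} (a, b, c) contributes 4 new; branch {a=0, c=1} (b, d) contributes 0 new; branch {a=0, c=0} (b, d) contributes 2 new. Total: 14.

14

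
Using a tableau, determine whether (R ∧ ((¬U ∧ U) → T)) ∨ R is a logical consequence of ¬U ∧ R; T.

Yes

Initial set: {T (¬U ∧ R); T T; F ((R ∧ ((¬U ∧ U) → T)) ∨ R)}.
T (¬U ∧ R): α-rule — add T ¬U, T R.
F ((R ∧ ((¬U ∧ U) → T)) ∨ R): α-rule — add F (R ∧ ((¬U ∧ U) → T)), F R.
× closes — contains both R and ¬R.
All 1 branch closes.
Every branch closed, so the premises entail the conclusion.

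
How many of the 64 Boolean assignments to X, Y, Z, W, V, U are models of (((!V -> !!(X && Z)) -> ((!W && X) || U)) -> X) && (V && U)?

Initial set: {((((!V -> !!(X && Z)) -> ((!W && X) || U)) -> X) && (V && U))}.
((((!V -> !!(X && Z)) -> ((!W && X) || U)) -> X) && (V && U)): α-rule — add (((!V -> !!(X && Z)) -> ((!W && X) || U)) -> X), (V && U).
(V && U): α-rule — add V, U.
(((!V -> !!(X && Z)) -> ((!W && X) || U)) -> X): β-rule — branch into !((!V -> !!(X && Z)) -> ((!W && X) || U))  //  X.
  branch 1 (add !((!V -> !!(X && Z)) -> ((!W && X) || U))):
    !((!V -> !!(X && Z)) -> ((!W && X) || U)): α-rule — add (!V -> !!(X && Z)), !((!W && X) || U).
    !((!W && X) || U): α-rule — add !(!W && X), !U.
    × closes — contains both U and !U.
  branch 2 (add X):
    ○ open, literals {U=true, V=true, X=true}.
1 branch closed, 1 open.
Each open branch fixes some atoms; the unmentioned ones are free. Counting distinct full assignments: branch {U=true, V=true, X=true} (Y, Z, W) contributes 8 new. Total: 8.

8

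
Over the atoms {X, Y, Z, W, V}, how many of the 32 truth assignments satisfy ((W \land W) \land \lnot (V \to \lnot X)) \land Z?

Initial set: {T (((W \land W) \land \lnot (V \to \lnot X)) \land Z)}.
T (((W \land W) \land \lnot (V \to \lnot X)) \land Z): α-rule — add T ((W \land W) \land \lnot (V \to \lnot X)), T Z.
T ((W \land W) \land \lnot (V \to \lnot X)): α-rule — add T (W \land W), T \lnot (V \to \lnot X).
T (W \land W): α-rule — add T W, T W.
T \lnot (V \to \lnot X): α-rule — add T V, F \lnot X.
○ open, literals {V=T, W=T, X=T, Z=T}.
0 branches closed, 1 open.
Each open branch fixes some atoms; the unmentioned ones are free. Counting distinct full assignments: branch {V=T, W=T, X=T, Z=T} (Y) contributes 2 new. Total: 2.

2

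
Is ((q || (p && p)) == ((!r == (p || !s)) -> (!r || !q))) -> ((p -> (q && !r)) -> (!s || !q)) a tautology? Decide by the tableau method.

Assume the negation and expand:
Initial set: {!(((q || (p && p)) == ((!r == (p || !s)) -> (!r || !q))) -> ((p -> (q && !r)) -> (!s || !q)))}.
!(((q || (p && p)) == ((!r == (p || !s)) -> (!r || !q))) -> ((p -> (q && !r)) -> (!s || !q))): α-rule — add ((q || (p && p)) == ((!r == (p || !s)) -> (!r || !q))), !((p -> (q && !r)) -> (!s || !q)).
!((p -> (q && !r)) -> (!s || !q)): α-rule — add (p -> (q && !r)), !(!s || !q).
!(!s || !q): α-rule — add !!s, !!q.
((q || (p && p)) == ((!r == (p || !s)) -> (!r || !q))): β-rule — branch into (q || (p && p)), ((!r == (p || !s)) -> (!r || !q))  //  !(q || (p && p)), !((!r == (p || !s)) -> (!r || !q)).
  branch 1 (add (q || (p && p)), ((!r == (p || !s)) -> (!r || !q))):
    (p -> (q && !r)): β-rule — branch into !p  //  (q && !r).
      branch 1.1 (add !p):
        (q || (p && p)): β-rule — branch into q  //  (p && p).
          branch 1.1.1 (add q):
            ((!r == (p || !s)) -> (!r || !q)): β-rule — branch into !(!r == (p || !s))  //  (!r || !q).
              branch 1.1.1.1 (add !(!r == (p || !s))):
                !(!r == (p || !s)): β-rule — branch into !r, !(p || !s)  //  !!r, (p || !s).
                  branch 1.1.1.1.1 (add !r, !(p || !s)):
                    !(p || !s): α-rule — add !p, !!s.
                    ○ open, literals {p=0, q=1, r=0, s=1}.
                  branch 1.1.1.1.2 (add !!r, (p || !s)):
                    (p || !s): β-rule — branch into p  //  !s.
                      branch 1.1.1.1.2.1 (add p):
                        × closes — contains both p and !p.
                      branch 1.1.1.1.2.2 (add !s):
                        × closes — contains both s and !s.
              branch 1.1.1.2 (add (!r || !q)):
                (!r || !q): β-rule — branch into !r  //  !q.
                  branch 1.1.1.2.1 (add !r):
                    ○ open, literals {p=0, q=1, r=0, s=1}.
                  branch 1.1.1.2.2 (add !q):
                    × closes — contains both q and !q.
          branch 1.1.2 (add (p && p)):
            (p && p): α-rule — add p, p.
            × closes — contains both p and !p.
      branch 1.2 (add (q && !r)):
        (q && !r): α-rule — add q, !r.
        (q || (p && p)): β-rule — branch into q  //  (p && p).
          branch 1.2.1 (add q):
            ((!r == (p || !s)) -> (!r || !q)): β-rule — branch into !(!r == (p || !s))  //  (!r || !q).
              branch 1.2.1.1 (add !(!r == (p || !s))):
                !(!r == (p || !s)): β-rule — branch into !r, !(p || !s)  //  !!r, (p || !s).
                  branch 1.2.1.1.1 (add !r, !(p || !s)):
                    !(p || !s): α-rule — add !p, !!s.
                    ○ open, literals {p=0, q=1, r=0, s=1}.
                  branch 1.2.1.1.2 (add !!r, (p || !s)):
                    × closes — contains both r and !r.
              branch 1.2.1.2 (add (!r || !q)):
                (!r || !q): β-rule — branch into !r  //  !q.
                  branch 1.2.1.2.1 (add !r):
                    ○ open, literals {q=1, r=0, s=1}.
                  branch 1.2.1.2.2 (add !q):
                    × closes — contains both q and !q.
          branch 1.2.2 (add (p && p)):
            (p && p): α-rule — add p, p.
            ((!r == (p || !s)) -> (!r || !q)): β-rule — branch into !(!r == (p || !s))  //  (!r || !q).
              branch 1.2.2.1 (add !(!r == (p || !s))):
                !(!r == (p || !s)): β-rule — branch into !r, !(p || !s)  //  !!r, (p || !s).
                  branch 1.2.2.1.1 (add !r, !(p || !s)):
                    !(p || !s): α-rule — add !p, !!s.
                    × closes — contains both p and !p.
                  branch 1.2.2.1.2 (add !!r, (p || !s)):
                    × closes — contains both r and !r.
              branch 1.2.2.2 (add (!r || !q)):
                (!r || !q): β-rule — branch into !r  //  !q.
                  branch 1.2.2.2.1 (add !r):
                    ○ open, literals {p=1, q=1, r=0, s=1}.
                  branch 1.2.2.2.2 (add !q):
                    × closes — contains both q and !q.
  branch 2 (add !(q || (p && p)), !((!r == (p || !s)) -> (!r || !q))):
    !(q || (p && p)): α-rule — add !q, !(p && p).
    × closes — contains both q and !q.
10 branches closed, 5 open.
An open branch gives a countermodel: p=0, q=1, r=0, s=1 (unmentioned atoms arbitrary); under it the original formula is false.

Not valid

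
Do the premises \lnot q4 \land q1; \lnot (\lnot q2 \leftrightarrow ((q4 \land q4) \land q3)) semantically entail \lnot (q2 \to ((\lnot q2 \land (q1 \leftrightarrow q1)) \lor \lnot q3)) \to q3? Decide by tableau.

Initial set: {(\lnot q4 \land q1); \lnot (\lnot q2 \leftrightarrow ((q4 \land q4) \land q3)); \lnot (\lnot (q2 \to ((\lnot q2 \land (q1 \leftrightarrow q1)) \lor \lnot q3)) \to q3)}.
(\lnot q4 \land q1): α-rule — add \lnot q4, q1.
\lnot (\lnot (q2 \to ((\lnot q2 \land (q1 \leftrightarrow q1)) \lor \lnot q3)) \to q3): α-rule — add \lnot (q2 \to ((\lnot q2 \land (q1 \leftrightarrow q1)) \lor \lnot q3)), \lnot q3.
\lnot (q2 \to ((\lnot q2 \land (q1 \leftrightarrow q1)) \lor \lnot q3)): α-rule — add q2, \lnot ((\lnot q2 \land (q1 \leftrightarrow q1)) \lor \lnot q3).
\lnot ((\lnot q2 \land (q1 \leftrightarrow q1)) \lor \lnot q3): α-rule — add \lnot (\lnot q2 \land (q1 \leftrightarrow q1)), \lnot \lnot q3.
× closes — contains both q3 and \lnot q3.
All 1 branch closes.
Every branch closed, so the premises entail the conclusion.

Yes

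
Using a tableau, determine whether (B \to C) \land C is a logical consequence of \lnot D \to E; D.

Initial set: {(\lnot D \to E); D; \lnot ((B \to C) \land C)}.
(\lnot D \to E): β-rule — branch into \lnot \lnot D  //  E.
  branch 1 (add \lnot \lnot D):
    \lnot ((B \to C) \land C): β-rule — branch into \lnot (B \to C)  //  \lnot C.
      branch 1.1 (add \lnot (B \to C)):
        \lnot (B \to C): α-rule — add B, \lnot C.
        ○ open, literals {B=true, C=false, D=true}.
      branch 1.2 (add \lnot C):
        ○ open, literals {C=false, D=true}.
  branch 2 (add E):
    \lnot ((B \to C) \land C): β-rule — branch into \lnot (B \to C)  //  \lnot C.
      branch 2.1 (add \lnot (B \to C)):
        \lnot (B \to C): α-rule — add B, \lnot C.
        ○ open, literals {B=true, C=false, D=true, E=true}.
      branch 2.2 (add \lnot C):
        ○ open, literals {C=false, D=true, E=true}.
0 branches closed, 4 open.
An open branch gives a countermodel: B=true, C=false, D=true (unmentioned atoms arbitrary); the premises hold there but the conclusion fails.

No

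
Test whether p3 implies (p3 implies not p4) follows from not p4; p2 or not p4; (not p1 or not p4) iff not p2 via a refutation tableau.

Initial set: {T not p4; T (p2 or not p4); T ((not p1 or not p4) iff not p2); F (p3 implies (p3 implies not p4))}.
F (p3 implies (p3 implies not p4)): α-rule — add T p3, F (p3 implies not p4).
F (p3 implies not p4): α-rule — add T p3, F not p4.
× closes — contains both p4 and not p4.
All 1 branch closes.
Every branch closed, so the premises entail the conclusion.

Yes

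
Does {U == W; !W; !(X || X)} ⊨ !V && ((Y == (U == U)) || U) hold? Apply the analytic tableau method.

Initial set: {T (U == W); T !W; T !(X || X); F (!V && ((Y == (U == U)) || U))}.
T !(X || X): α-rule — add F X, F X.
T (U == W): β-rule — branch into T U, T W  //  F U, F W.
  branch 1 (add T U, T W):
    × closes — contains both W and !W.
  branch 2 (add F U, F W):
    F (!V && ((Y == (U == U)) || U)): β-rule — branch into F !V  //  F ((Y == (U == U)) || U).
      branch 2.1 (add F !V):
        ○ open, literals {U=0, V=1, W=0, X=0}.
      branch 2.2 (add F ((Y == (U == U)) || U)):
        F ((Y == (U == U)) || U): α-rule — add F (Y == (U == U)), F U.
        F (Y == (U == U)): β-rule — branch into T Y, F (U == U)  //  F Y, T (U == U).
          branch 2.2.1 (add T Y, F (U == U)):
            F (U == U): β-rule — branch into T U, F U  //  F U, T U.
              branch 2.2.1.1 (add T U, F U):
                × closes — contains both U and !U.
              branch 2.2.1.2 (add F U, T U):
                × closes — contains both U and !U.
          branch 2.2.2 (add F Y, T (U == U)):
            T (U == U): β-rule — branch into T U, T U  //  F U, F U.
              branch 2.2.2.1 (add T U, T U):
                × closes — contains both U and !U.
              branch 2.2.2.2 (add F U, F U):
                ○ open, literals {U=0, W=0, X=0, Y=0}.
4 branches closed, 2 open.
An open branch gives a countermodel: U=0, V=1, W=0, X=0 (unmentioned atoms arbitrary); the premises hold there but the conclusion fails.

No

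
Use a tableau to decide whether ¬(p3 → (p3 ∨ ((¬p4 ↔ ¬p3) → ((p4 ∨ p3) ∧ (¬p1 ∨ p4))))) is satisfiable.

Unsatisfiable

Initial set: {T ¬(p3 → (p3 ∨ ((¬p4 ↔ ¬p3) → ((p4 ∨ p3) ∧ (¬p1 ∨ p4)))))}.
T ¬(p3 → (p3 ∨ ((¬p4 ↔ ¬p3) → ((p4 ∨ p3) ∧ (¬p1 ∨ p4))))): α-rule — add T p3, F (p3 ∨ ((¬p4 ↔ ¬p3) → ((p4 ∨ p3) ∧ (¬p1 ∨ p4)))).
F (p3 ∨ ((¬p4 ↔ ¬p3) → ((p4 ∨ p3) ∧ (¬p1 ∨ p4)))): α-rule — add F p3, F ((¬p4 ↔ ¬p3) → ((p4 ∨ p3) ∧ (¬p1 ∨ p4))).
× closes — contains both p3 and ¬p3.
All 1 branch closes.
Every branch closed; the formula is unsatisfiable.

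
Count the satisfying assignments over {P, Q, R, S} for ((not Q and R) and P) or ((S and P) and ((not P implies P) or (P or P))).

Initial set: {(((not Q and R) and P) or ((S and P) and ((not P implies P) or (P or P))))}.
(((not Q and R) and P) or ((S and P) and ((not P implies P) or (P or P)))): β-rule — branch into ((not Q and R) and P)  //  ((S and P) and ((not P implies P) or (P or P))).
  branch 1 (add ((not Q and R) and P)):
    ((not Q and R) and P): α-rule — add (not Q and R), P.
    (not Q and R): α-rule — add not Q, R.
    ○ open, literals {P=1, Q=0, R=1}.
  branch 2 (add ((S and P) and ((not P implies P) or (P or P)))):
    ((S and P) and ((not P implies P) or (P or P))): α-rule — add (S and P), ((not P implies P) or (P or P)).
    (S and P): α-rule — add S, P.
    ((not P implies P) or (P or P)): β-rule — branch into (not P implies P)  //  (P or P).
      branch 2.1 (add (not P implies P)):
        (not P implies P): β-rule — branch into not not P  //  P.
          branch 2.1.1 (add not not P):
            ○ open, literals {P=1, S=1}.
          branch 2.1.2 (add P):
            ○ open, literals {P=1, S=1}.
      branch 2.2 (add (P or P)):
        (P or P): β-rule — branch into P  //  P.
          branch 2.2.1 (add P):
            ○ open, literals {P=1, S=1}.
          branch 2.2.2 (add P):
            ○ open, literals {P=1, S=1}.
0 branches closed, 5 open.
Each open branch fixes some atoms; the unmentioned ones are free. Counting distinct full assignments: branch {P=1, Q=0, R=1} (S) contributes 2 new; branch {P=1, S=1} (Q, R) contributes 3 new; branch {P=1, S=1} (Q, R) contributes 0 new; branch {P=1, S=1} (Q, R) contributes 0 new; branch {P=1, S=1} (Q, R) contributes 0 new. Total: 5.

5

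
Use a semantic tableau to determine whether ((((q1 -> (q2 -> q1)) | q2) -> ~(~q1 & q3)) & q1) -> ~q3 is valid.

Not valid

Assume the negation and expand:
Initial set: {F (((((q1 -> (q2 -> q1)) | q2) -> ~(~q1 & q3)) & q1) -> ~q3)}.
F (((((q1 -> (q2 -> q1)) | q2) -> ~(~q1 & q3)) & q1) -> ~q3): α-rule — add T ((((q1 -> (q2 -> q1)) | q2) -> ~(~q1 & q3)) & q1), F ~q3.
T ((((q1 -> (q2 -> q1)) | q2) -> ~(~q1 & q3)) & q1): α-rule — add T (((q1 -> (q2 -> q1)) | q2) -> ~(~q1 & q3)), T q1.
T (((q1 -> (q2 -> q1)) | q2) -> ~(~q1 & q3)): β-rule — branch into F ((q1 -> (q2 -> q1)) | q2)  //  T ~(~q1 & q3).
  branch 1 (add F ((q1 -> (q2 -> q1)) | q2)):
    F ((q1 -> (q2 -> q1)) | q2): α-rule — add F (q1 -> (q2 -> q1)), F q2.
    F (q1 -> (q2 -> q1)): α-rule — add T q1, F (q2 -> q1).
    F (q2 -> q1): α-rule — add T q2, F q1.
    × closes — contains both q2 and ~q2.
  branch 2 (add T ~(~q1 & q3)):
    T ~(~q1 & q3): β-rule — branch into F ~q1  //  F q3.
      branch 2.1 (add F ~q1):
        ○ open, literals {q1=true, q3=true}.
      branch 2.2 (add F q3):
        × closes — contains both q3 and ~q3.
2 branches closed, 1 open.
An open branch gives a countermodel: q1=true, q3=true (unmentioned atoms arbitrary); under it the original formula is false.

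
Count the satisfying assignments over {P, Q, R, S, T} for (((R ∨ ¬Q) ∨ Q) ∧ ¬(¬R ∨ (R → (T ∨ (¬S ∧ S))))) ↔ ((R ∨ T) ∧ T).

8

Initial set: {((((R ∨ ¬Q) ∨ Q) ∧ ¬(¬R ∨ (R → (T ∨ (¬S ∧ S))))) ↔ ((R ∨ T) ∧ T))}.
((((R ∨ ¬Q) ∨ Q) ∧ ¬(¬R ∨ (R → (T ∨ (¬S ∧ S))))) ↔ ((R ∨ T) ∧ T)): β-rule — branch into (((R ∨ ¬Q) ∨ Q) ∧ ¬(¬R ∨ (R → (T ∨ (¬S ∧ S))))), ((R ∨ T) ∧ T)  //  ¬(((R ∨ ¬Q) ∨ Q) ∧ ¬(¬R ∨ (R → (T ∨ (¬S ∧ S))))), ¬((R ∨ T) ∧ T).
  branch 1 (add (((R ∨ ¬Q) ∨ Q) ∧ ¬(¬R ∨ (R → (T ∨ (¬S ∧ S))))), ((R ∨ T) ∧ T)):
    (((R ∨ ¬Q) ∨ Q) ∧ ¬(¬R ∨ (R → (T ∨ (¬S ∧ S))))): α-rule — add ((R ∨ ¬Q) ∨ Q), ¬(¬R ∨ (R → (T ∨ (¬S ∧ S)))).
    ((R ∨ T) ∧ T): α-rule — add (R ∨ T), T.
    ¬(¬R ∨ (R → (T ∨ (¬S ∧ S)))): α-rule — add ¬¬R, ¬(R → (T ∨ (¬S ∧ S))).
    ¬(R → (T ∨ (¬S ∧ S))): α-rule — add R, ¬(T ∨ (¬S ∧ S)).
    ¬(T ∨ (¬S ∧ S)): α-rule — add ¬T, ¬(¬S ∧ S).
    × closes — contains both T and ¬T.
  branch 2 (add ¬(((R ∨ ¬Q) ∨ Q) ∧ ¬(¬R ∨ (R → (T ∨ (¬S ∧ S))))), ¬((R ∨ T) ∧ T)):
    ¬(((R ∨ ¬Q) ∨ Q) ∧ ¬(¬R ∨ (R → (T ∨ (¬S ∧ S))))): β-rule — branch into ¬((R ∨ ¬Q) ∨ Q)  //  ¬¬(¬R ∨ (R → (T ∨ (¬S ∧ S)))).
      branch 2.1 (add ¬((R ∨ ¬Q) ∨ Q)):
        ¬((R ∨ ¬Q) ∨ Q): α-rule — add ¬(R ∨ ¬Q), ¬Q.
        ¬(R ∨ ¬Q): α-rule — add ¬R, ¬¬Q.
        × closes — contains both Q and ¬Q.
      branch 2.2 (add ¬¬(¬R ∨ (R → (T ∨ (¬S ∧ S))))):
        ¬((R ∨ T) ∧ T): β-rule — branch into ¬(R ∨ T)  //  ¬T.
          branch 2.2.1 (add ¬(R ∨ T)):
            ¬(R ∨ T): α-rule — add ¬R, ¬T.
            ¬¬(¬R ∨ (R → (T ∨ (¬S ∧ S)))): β-rule — branch into ¬R  //  (R → (T ∨ (¬S ∧ S))).
              branch 2.2.1.1 (add ¬R):
                ○ open, literals {R=false, T=false}.
              branch 2.2.1.2 (add (R → (T ∨ (¬S ∧ S)))):
                (R → (T ∨ (¬S ∧ S))): β-rule — branch into ¬R  //  (T ∨ (¬S ∧ S)).
                  branch 2.2.1.2.1 (add ¬R):
                    ○ open, literals {R=false, T=false}.
                  branch 2.2.1.2.2 (add (T ∨ (¬S ∧ S))):
                    (T ∨ (¬S ∧ S)): β-rule — branch into T  //  (¬S ∧ S).
                      branch 2.2.1.2.2.1 (add T):
                        × closes — contains both T and ¬T.
                      branch 2.2.1.2.2.2 (add (¬S ∧ S)):
                        (¬S ∧ S): α-rule — add ¬S, S.
                        × closes — contains both S and ¬S.
          branch 2.2.2 (add ¬T):
            ¬¬(¬R ∨ (R → (T ∨ (¬S ∧ S)))): β-rule — branch into ¬R  //  (R → (T ∨ (¬S ∧ S))).
              branch 2.2.2.1 (add ¬R):
                ○ open, literals {R=false, T=false}.
              branch 2.2.2.2 (add (R → (T ∨ (¬S ∧ S)))):
                (R → (T ∨ (¬S ∧ S))): β-rule — branch into ¬R  //  (T ∨ (¬S ∧ S)).
                  branch 2.2.2.2.1 (add ¬R):
                    ○ open, literals {R=false, T=false}.
                  branch 2.2.2.2.2 (add (T ∨ (¬S ∧ S))):
                    (T ∨ (¬S ∧ S)): β-rule — branch into T  //  (¬S ∧ S).
                      branch 2.2.2.2.2.1 (add T):
                        × closes — contains both T and ¬T.
                      branch 2.2.2.2.2.2 (add (¬S ∧ S)):
                        (¬S ∧ S): α-rule — add ¬S, S.
                        × closes — contains both S and ¬S.
6 branches closed, 4 open.
Each open branch fixes some atoms; the unmentioned ones are free. Counting distinct full assignments: branch {R=false, T=false} (P, Q, S) contributes 8 new; branch {R=false, T=false} (P, Q, S) contributes 0 new; branch {R=false, T=false} (P, Q, S) contributes 0 new; branch {R=false, T=false} (P, Q, S) contributes 0 new. Total: 8.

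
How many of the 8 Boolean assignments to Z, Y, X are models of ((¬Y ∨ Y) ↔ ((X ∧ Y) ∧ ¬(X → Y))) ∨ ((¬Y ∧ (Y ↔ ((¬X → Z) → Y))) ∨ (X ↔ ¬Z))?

Initial set: {(((¬Y ∨ Y) ↔ ((X ∧ Y) ∧ ¬(X → Y))) ∨ ((¬Y ∧ (Y ↔ ((¬X → Z) → Y))) ∨ (X ↔ ¬Z)))}.
(((¬Y ∨ Y) ↔ ((X ∧ Y) ∧ ¬(X → Y))) ∨ ((¬Y ∧ (Y ↔ ((¬X → Z) → Y))) ∨ (X ↔ ¬Z))): β-rule — branch into ((¬Y ∨ Y) ↔ ((X ∧ Y) ∧ ¬(X → Y)))  //  ((¬Y ∧ (Y ↔ ((¬X → Z) → Y))) ∨ (X ↔ ¬Z)).
  branch 1 (add ((¬Y ∨ Y) ↔ ((X ∧ Y) ∧ ¬(X → Y)))):
    ((¬Y ∨ Y) ↔ ((X ∧ Y) ∧ ¬(X → Y))): β-rule — branch into (¬Y ∨ Y), ((X ∧ Y) ∧ ¬(X → Y))  //  ¬(¬Y ∨ Y), ¬((X ∧ Y) ∧ ¬(X → Y)).
      branch 1.1 (add (¬Y ∨ Y), ((X ∧ Y) ∧ ¬(X → Y))):
        ((X ∧ Y) ∧ ¬(X → Y)): α-rule — add (X ∧ Y), ¬(X → Y).
        (X ∧ Y): α-rule — add X, Y.
        ¬(X → Y): α-rule — add X, ¬Y.
        × closes — contains both Y and ¬Y.
      branch 1.2 (add ¬(¬Y ∨ Y), ¬((X ∧ Y) ∧ ¬(X → Y))):
        ¬(¬Y ∨ Y): α-rule — add ¬¬Y, ¬Y.
        × closes — contains both Y and ¬Y.
  branch 2 (add ((¬Y ∧ (Y ↔ ((¬X → Z) → Y))) ∨ (X ↔ ¬Z))):
    ((¬Y ∧ (Y ↔ ((¬X → Z) → Y))) ∨ (X ↔ ¬Z)): β-rule — branch into (¬Y ∧ (Y ↔ ((¬X → Z) → Y)))  //  (X ↔ ¬Z).
      branch 2.1 (add (¬Y ∧ (Y ↔ ((¬X → Z) → Y)))):
        (¬Y ∧ (Y ↔ ((¬X → Z) → Y))): α-rule — add ¬Y, (Y ↔ ((¬X → Z) → Y)).
        (Y ↔ ((¬X → Z) → Y)): β-rule — branch into Y, ((¬X → Z) → Y)  //  ¬Y, ¬((¬X → Z) → Y).
          branch 2.1.1 (add Y, ((¬X → Z) → Y)):
            × closes — contains both Y and ¬Y.
          branch 2.1.2 (add ¬Y, ¬((¬X → Z) → Y)):
            ¬((¬X → Z) → Y): α-rule — add (¬X → Z), ¬Y.
            (¬X → Z): β-rule — branch into ¬¬X  //  Z.
              branch 2.1.2.1 (add ¬¬X):
                ○ open, literals {X=T, Y=F}.
              branch 2.1.2.2 (add Z):
                ○ open, literals {Y=F, Z=T}.
      branch 2.2 (add (X ↔ ¬Z)):
        (X ↔ ¬Z): β-rule — branch into X, ¬Z  //  ¬X, ¬¬Z.
          branch 2.2.1 (add X, ¬Z):
            ○ open, literals {X=T, Z=F}.
          branch 2.2.2 (add ¬X, ¬¬Z):
            ○ open, literals {X=F, Z=T}.
3 branches closed, 4 open.
Each open branch fixes some atoms; the unmentioned ones are free. Counting distinct full assignments: branch {X=T, Y=F} (Z) contributes 2 new; branch {Y=F, Z=T} (X) contributes 1 new; branch {X=T, Z=F} (Y) contributes 1 new; branch {X=F, Z=T} (Y) contributes 1 new. Total: 5.

5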